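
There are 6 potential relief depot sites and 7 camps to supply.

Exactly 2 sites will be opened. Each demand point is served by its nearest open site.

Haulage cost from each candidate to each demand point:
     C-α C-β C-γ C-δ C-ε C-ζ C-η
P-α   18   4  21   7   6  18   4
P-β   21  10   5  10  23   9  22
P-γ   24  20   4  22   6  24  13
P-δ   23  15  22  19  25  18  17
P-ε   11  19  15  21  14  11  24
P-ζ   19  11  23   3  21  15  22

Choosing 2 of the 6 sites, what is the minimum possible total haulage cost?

53

Open {P-α, P-β}.
  C-α→P-α 18, C-β→P-α 4, C-γ→P-β 5, C-δ→P-α 7, C-ε→P-α 6, C-ζ→P-β 9, C-η→P-α 4  ⇒ total 53.
Compare {P-α, P-ε}: total 58.
Compare {P-α, P-γ}: total 61.
No size-2 selection does better; minimum is 53.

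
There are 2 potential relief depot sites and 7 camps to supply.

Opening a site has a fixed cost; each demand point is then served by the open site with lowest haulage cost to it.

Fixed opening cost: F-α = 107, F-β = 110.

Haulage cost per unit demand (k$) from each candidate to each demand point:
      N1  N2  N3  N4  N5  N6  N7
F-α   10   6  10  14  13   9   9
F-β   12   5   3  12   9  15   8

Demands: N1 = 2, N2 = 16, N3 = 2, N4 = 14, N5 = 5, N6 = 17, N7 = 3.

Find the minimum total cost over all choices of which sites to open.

Open {F-α}: assign each demand point to its cheapest open site.
  N1→F-α 2×10=20, N2→F-α 16×6=96, N3→F-α 2×10=20, N4→F-α 14×14=196, N5→F-α 5×13=65, N6→F-α 17×9=153, N7→F-α 3×9=27
  haulage cost 577, fixed 107 → total 684.
Compare {F-β}: haulage cost 602 + fixed 110 = 712.
Compare {F-α, F-β}: haulage cost 496 + fixed 217 = 713.

684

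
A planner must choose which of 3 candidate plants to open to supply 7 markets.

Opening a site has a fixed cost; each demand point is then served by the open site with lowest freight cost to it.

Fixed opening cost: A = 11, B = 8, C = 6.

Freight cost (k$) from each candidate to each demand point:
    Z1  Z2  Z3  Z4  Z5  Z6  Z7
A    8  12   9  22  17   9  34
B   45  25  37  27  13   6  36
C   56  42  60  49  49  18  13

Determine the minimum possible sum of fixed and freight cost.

107

Open {A, C}: assign each demand point to its cheapest open site.
  Z1→A 8, Z2→A 12, Z3→A 9, Z4→A 22, Z5→A 17, Z6→A 9, Z7→C 13
  freight cost 90, fixed 17 → total 107.
Compare {A, B, C}: freight cost 83 + fixed 25 = 108.
Compare {A}: freight cost 111 + fixed 11 = 122.
Compare {A, B}: freight cost 104 + fixed 19 = 123.
All other subsets cost ≥ 108. Minimum total cost: 107.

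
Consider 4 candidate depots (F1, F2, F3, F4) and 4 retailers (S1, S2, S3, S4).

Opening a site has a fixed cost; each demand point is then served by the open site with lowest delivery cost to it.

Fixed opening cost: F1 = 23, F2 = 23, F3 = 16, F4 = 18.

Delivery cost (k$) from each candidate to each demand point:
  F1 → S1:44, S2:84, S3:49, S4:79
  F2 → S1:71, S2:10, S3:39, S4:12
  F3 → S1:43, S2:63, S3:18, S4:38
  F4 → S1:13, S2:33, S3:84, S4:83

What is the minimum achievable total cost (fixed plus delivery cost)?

110

Open {F2, F3, F4}: assign each demand point to its cheapest open site.
  S1→F4 13, S2→F2 10, S3→F3 18, S4→F2 12
  delivery cost 53, fixed 57 → total 110.
Compare {F2, F4}: delivery cost 74 + fixed 41 = 115.
Compare {F2, F3}: delivery cost 83 + fixed 39 = 122.
Compare {F1, F2, F3, F4}: delivery cost 53 + fixed 80 = 133.
All other subsets cost ≥ 115. Minimum total cost: 110.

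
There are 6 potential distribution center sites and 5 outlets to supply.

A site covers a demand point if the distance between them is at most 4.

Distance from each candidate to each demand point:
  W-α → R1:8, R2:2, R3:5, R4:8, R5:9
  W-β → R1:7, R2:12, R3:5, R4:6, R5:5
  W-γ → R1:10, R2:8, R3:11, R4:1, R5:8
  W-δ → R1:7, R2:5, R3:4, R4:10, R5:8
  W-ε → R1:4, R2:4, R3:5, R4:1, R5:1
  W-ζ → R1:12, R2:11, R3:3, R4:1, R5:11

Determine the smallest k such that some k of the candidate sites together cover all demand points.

Coverage sets (demand points within 4 of each site):
  W-α: {R2}
  W-β: {}
  W-γ: {R4}
  W-δ: {R3}
  W-ε: {R1, R2, R4, R5}
  W-ζ: {R3, R4}
No single site covers all 5 demand points.
But {W-δ, W-ε} covers everything, so the minimum is 2.

2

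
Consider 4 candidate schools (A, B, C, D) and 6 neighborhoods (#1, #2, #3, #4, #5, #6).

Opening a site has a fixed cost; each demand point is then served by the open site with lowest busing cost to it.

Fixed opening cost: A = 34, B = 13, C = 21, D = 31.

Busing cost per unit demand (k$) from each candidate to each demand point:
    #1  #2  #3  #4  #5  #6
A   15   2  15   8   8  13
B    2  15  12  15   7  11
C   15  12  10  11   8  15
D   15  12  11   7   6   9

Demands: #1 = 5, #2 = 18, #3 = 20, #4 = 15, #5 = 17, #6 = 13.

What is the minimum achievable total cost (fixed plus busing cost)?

Open {A, B, D}: assign each demand point to its cheapest open site.
  #1→B 5×2=10, #2→A 18×2=36, #3→D 20×11=220, #4→D 15×7=105, #5→D 17×6=102, #6→D 13×9=117
  busing cost 590, fixed 78 → total 668.
Compare {A, B, C, D}: busing cost 570 + fixed 99 = 669.
Compare {A, B, C}: busing cost 628 + fixed 68 = 696.
Compare {A, B}: busing cost 668 + fixed 47 = 715.
All other subsets cost ≥ 669. Minimum total cost: 668.

668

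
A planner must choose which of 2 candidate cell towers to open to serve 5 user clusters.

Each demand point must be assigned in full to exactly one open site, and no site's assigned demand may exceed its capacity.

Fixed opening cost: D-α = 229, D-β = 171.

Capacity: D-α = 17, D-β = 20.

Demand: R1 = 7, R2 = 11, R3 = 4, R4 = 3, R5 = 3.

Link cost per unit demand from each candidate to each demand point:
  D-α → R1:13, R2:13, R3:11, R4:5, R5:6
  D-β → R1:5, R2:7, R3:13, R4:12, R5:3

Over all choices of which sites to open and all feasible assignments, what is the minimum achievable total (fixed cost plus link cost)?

589

Open {D-α, D-β}; cheapest assignment that respects the capacities:
  D-α (cap 17, load 10): R3, R4, R5 — cost 4×11 + 3×5 + 3×6 = 77
  D-β (cap 20, load 18): R1, R2 — cost 7×5 + 11×7 = 112
  Shipping 189, fixed 400 → total 589.
  Any other capacity-feasible assignment to {D-α, D-β} ships for at least 189.
Total demand is 28 and no other set of sites has combined capacity ≥ 28, so {D-α, D-β} is the only feasible choice of open sites. Minimum: 589.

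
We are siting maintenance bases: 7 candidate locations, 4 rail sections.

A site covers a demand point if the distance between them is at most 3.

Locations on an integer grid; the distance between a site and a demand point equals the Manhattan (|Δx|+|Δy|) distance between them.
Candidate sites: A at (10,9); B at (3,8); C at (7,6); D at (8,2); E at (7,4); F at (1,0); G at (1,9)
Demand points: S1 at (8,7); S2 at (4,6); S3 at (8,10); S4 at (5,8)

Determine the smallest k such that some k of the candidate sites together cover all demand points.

Coverage sets (demand points within 3 of each site):
  A: {S3}
  B: {S2, S4}
  C: {S1, S2}
  D: {}
  E: {}
  F: {}
  G: {}
No 2 sites suffice: every size-2 union leaves at least one demand point uncovered.
But {A, B, C} covers everything, so the minimum is 3.

3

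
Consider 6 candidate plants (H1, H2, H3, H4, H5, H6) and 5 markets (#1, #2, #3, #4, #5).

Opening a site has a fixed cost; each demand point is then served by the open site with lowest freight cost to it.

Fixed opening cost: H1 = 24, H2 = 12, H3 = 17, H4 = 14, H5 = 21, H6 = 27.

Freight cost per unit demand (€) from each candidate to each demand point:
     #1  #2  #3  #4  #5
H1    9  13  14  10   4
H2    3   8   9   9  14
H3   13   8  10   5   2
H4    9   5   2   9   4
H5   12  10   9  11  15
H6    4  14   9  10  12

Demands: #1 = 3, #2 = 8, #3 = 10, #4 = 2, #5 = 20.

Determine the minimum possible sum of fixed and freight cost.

162

Open {H2, H3, H4}: assign each demand point to its cheapest open site.
  #1→H2 3×3=9, #2→H4 8×5=40, #3→H4 10×2=20, #4→H3 2×5=10, #5→H3 20×2=40
  freight cost 119, fixed 43 → total 162.
Compare {H3, H4}: freight cost 137 + fixed 31 = 168.
Compare {H3, H4, H6}: freight cost 122 + fixed 58 = 180.
Compare {H2, H3, H4, H5}: freight cost 119 + fixed 64 = 183.
All other subsets cost ≥ 168. Minimum total cost: 162.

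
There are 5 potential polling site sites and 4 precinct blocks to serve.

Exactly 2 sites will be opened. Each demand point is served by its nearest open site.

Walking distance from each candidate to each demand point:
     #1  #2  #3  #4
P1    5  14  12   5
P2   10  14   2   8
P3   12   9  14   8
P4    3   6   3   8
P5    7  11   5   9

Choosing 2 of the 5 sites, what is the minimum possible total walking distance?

17

Open {P1, P4}.
  #1→P4 3, #2→P4 6, #3→P4 3, #4→P1 5  ⇒ total 17.
Compare {P2, P4}: total 19.
Compare {P3, P4}: total 20.
No size-2 selection does better; minimum is 17.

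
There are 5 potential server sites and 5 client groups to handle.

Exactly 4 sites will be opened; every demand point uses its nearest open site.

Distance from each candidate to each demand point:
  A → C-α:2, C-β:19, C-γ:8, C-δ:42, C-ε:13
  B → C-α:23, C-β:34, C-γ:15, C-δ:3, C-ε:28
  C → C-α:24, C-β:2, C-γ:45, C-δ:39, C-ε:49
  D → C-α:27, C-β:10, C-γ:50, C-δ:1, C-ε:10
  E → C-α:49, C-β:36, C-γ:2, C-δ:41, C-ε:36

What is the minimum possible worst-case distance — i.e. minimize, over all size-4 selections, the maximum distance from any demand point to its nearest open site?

10

Open {A, B, C, D}.
  Farthest demand point is C-ε at distance 10 (to D); all others are ≤ 10.
With {A, B, D, E} the worst case is 10.
With {A, C, D, E} the worst case is 10.
No size-4 selection achieves below 10.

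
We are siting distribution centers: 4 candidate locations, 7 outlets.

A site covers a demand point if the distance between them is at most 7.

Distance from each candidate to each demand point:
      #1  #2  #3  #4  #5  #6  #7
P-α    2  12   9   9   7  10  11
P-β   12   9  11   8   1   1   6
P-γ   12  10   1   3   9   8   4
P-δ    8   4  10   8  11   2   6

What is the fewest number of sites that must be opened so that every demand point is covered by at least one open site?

Coverage sets (demand points within 7 of each site):
  P-α: {#1, #5}
  P-β: {#5, #6, #7}
  P-γ: {#3, #4, #7}
  P-δ: {#2, #6, #7}
No 2 sites suffice: every size-2 union leaves at least one demand point uncovered.
But {P-α, P-γ, P-δ} covers everything, so the minimum is 3.

3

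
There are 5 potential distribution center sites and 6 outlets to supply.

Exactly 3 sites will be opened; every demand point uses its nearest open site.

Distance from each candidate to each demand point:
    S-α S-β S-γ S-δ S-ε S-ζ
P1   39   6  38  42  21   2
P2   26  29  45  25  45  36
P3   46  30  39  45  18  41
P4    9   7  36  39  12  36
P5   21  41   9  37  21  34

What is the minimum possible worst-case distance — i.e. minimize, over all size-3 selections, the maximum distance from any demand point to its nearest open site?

Open {P1, P2, P5}.
  Farthest demand point is S-δ at distance 25 (to P2); all others are ≤ 25.
With {P2, P3, P5} the worst case is 34.
With {P2, P4, P5} the worst case is 34.
No size-3 selection achieves below 25.

25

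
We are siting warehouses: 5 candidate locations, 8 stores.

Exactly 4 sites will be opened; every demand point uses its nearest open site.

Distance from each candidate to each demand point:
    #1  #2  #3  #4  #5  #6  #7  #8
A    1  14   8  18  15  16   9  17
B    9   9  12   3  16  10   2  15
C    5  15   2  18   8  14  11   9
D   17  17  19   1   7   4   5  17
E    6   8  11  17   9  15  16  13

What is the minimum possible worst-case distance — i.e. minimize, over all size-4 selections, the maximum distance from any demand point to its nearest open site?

Open {A, B, C, D}.
  Farthest demand point is #2 at distance 9 (to B); all others are ≤ 9.
With {A, C, D, E} the worst case is 9.
With {B, C, D, E} the worst case is 9.
No size-4 selection achieves below 9.

9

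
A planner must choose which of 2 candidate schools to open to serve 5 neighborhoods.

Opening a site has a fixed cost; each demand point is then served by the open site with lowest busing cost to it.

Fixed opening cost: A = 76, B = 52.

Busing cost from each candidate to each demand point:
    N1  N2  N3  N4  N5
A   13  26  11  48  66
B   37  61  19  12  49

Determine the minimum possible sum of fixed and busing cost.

Open {B}: assign each demand point to its cheapest open site.
  N1→B 37, N2→B 61, N3→B 19, N4→B 12, N5→B 49
  busing cost 178, fixed 52 → total 230.
Compare {A, B}: busing cost 111 + fixed 128 = 239.
Compare {A}: busing cost 164 + fixed 76 = 240.

230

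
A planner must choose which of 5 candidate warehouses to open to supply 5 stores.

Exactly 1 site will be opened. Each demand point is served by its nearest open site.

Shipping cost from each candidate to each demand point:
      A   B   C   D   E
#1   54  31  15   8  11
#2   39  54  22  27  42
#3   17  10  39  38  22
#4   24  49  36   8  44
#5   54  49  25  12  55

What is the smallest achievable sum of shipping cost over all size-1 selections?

Open {#1}.
  A→#1 54, B→#1 31, C→#1 15, D→#1 8, E→#1 11  ⇒ total 119.
Compare {#3}: total 126.
Compare {#4}: total 161.
No size-1 selection does better; minimum is 119.

119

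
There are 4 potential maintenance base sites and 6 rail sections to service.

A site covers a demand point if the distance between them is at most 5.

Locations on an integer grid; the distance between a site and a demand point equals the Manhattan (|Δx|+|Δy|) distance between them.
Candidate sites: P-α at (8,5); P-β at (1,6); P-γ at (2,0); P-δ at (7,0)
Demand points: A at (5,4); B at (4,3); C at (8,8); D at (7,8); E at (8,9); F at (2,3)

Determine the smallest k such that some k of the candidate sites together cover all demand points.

2

Coverage sets (demand points within 5 of each site):
  P-α: {A, C, D, E}
  P-β: {F}
  P-γ: {B, F}
  P-δ: {}
No single site covers all 6 demand points.
But {P-α, P-γ} covers everything, so the minimum is 2.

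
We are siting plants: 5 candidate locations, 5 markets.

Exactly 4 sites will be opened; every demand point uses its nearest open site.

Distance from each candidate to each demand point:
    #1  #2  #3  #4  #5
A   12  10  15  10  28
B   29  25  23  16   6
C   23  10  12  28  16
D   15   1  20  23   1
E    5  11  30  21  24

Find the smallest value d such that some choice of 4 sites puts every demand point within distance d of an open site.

12

Open {A, B, C, D}.
  Farthest demand point is #1 at distance 12 (to A); all others are ≤ 12.
With {A, B, C, E} the worst case is 12.
With {A, C, D, E} the worst case is 12.
No size-4 selection achieves below 12.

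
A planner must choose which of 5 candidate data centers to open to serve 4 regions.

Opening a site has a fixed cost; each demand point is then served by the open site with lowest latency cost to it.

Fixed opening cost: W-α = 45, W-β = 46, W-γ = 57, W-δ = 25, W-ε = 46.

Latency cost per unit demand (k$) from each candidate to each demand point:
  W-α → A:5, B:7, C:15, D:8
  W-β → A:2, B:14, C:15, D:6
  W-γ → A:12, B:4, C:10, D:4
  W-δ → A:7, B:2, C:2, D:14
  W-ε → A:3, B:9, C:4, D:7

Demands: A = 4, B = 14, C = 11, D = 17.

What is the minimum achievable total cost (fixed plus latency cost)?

Open {W-γ, W-δ}: assign each demand point to its cheapest open site.
  A→W-δ 4×7=28, B→W-δ 14×2=28, C→W-δ 11×2=22, D→W-γ 17×4=68
  latency cost 146, fixed 82 → total 228.
Compare {W-β, W-δ}: latency cost 160 + fixed 71 = 231.
Compare {W-δ, W-ε}: latency cost 181 + fixed 71 = 252.
Compare {W-β, W-γ, W-δ}: latency cost 126 + fixed 128 = 254.
All other subsets cost ≥ 231. Minimum total cost: 228.

228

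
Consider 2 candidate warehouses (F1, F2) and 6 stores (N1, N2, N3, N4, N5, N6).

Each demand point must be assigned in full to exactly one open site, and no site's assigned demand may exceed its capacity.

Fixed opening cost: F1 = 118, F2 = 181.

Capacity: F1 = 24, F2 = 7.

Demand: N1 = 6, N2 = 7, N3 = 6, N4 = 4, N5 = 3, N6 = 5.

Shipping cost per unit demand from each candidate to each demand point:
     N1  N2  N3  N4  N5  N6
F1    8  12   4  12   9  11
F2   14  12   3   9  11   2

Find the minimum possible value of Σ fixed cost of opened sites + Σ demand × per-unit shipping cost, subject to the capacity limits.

579

Open {F1, F2}; cheapest assignment that respects the capacities:
  F1 (cap 24, load 24): N1, N2, N3, N6 — cost 6×8 + 7×12 + 6×4 + 5×11 = 211
  F2 (cap 7, load 7): N4, N5 — cost 4×9 + 3×11 = 69
  Shipping 280, fixed 299 → total 579.
  Any other capacity-feasible assignment to {F1, F2} ships for at least 280.
Total demand is 31 and no other set of sites has combined capacity ≥ 31, so {F1, F2} is the only feasible choice of open sites. Minimum: 579.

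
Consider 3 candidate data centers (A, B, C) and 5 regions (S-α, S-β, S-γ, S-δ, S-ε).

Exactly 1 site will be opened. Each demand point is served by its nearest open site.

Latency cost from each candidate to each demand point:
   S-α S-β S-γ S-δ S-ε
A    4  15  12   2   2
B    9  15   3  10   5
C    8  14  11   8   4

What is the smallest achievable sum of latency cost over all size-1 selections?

Open {A}.
  S-α→A 4, S-β→A 15, S-γ→A 12, S-δ→A 2, S-ε→A 2  ⇒ total 35.
Compare {B}: total 42.
Compare {C}: total 45.

35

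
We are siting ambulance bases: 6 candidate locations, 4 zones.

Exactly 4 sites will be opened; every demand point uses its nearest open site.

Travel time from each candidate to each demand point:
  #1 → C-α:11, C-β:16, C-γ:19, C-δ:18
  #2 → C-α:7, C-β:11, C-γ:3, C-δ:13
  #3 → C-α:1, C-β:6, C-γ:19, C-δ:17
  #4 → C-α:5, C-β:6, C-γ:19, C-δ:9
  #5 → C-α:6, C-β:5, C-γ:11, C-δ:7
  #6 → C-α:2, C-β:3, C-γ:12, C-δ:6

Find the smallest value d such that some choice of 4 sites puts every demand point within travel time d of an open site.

Open {#1, #2, #3, #6}.
  Farthest demand point is C-δ at travel time 6 (to #6); all others are ≤ 6.
With {#1, #2, #4, #6} the worst case is 6.
With {#1, #2, #5, #6} the worst case is 6.
No size-4 selection achieves below 6.

6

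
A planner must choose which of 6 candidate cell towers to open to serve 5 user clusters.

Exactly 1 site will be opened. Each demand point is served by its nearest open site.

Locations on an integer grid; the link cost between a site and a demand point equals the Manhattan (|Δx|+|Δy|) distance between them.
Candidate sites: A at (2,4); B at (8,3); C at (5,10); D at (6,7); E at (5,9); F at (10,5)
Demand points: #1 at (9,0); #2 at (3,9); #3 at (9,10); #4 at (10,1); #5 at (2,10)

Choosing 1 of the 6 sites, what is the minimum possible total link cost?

37

Open {E}.
  #1→E 13, #2→E 2, #3→E 5, #4→E 13, #5→E 4  ⇒ total 37.
Compare {C}: total 38.
Compare {D}: total 38.
No size-1 selection does better; minimum is 37.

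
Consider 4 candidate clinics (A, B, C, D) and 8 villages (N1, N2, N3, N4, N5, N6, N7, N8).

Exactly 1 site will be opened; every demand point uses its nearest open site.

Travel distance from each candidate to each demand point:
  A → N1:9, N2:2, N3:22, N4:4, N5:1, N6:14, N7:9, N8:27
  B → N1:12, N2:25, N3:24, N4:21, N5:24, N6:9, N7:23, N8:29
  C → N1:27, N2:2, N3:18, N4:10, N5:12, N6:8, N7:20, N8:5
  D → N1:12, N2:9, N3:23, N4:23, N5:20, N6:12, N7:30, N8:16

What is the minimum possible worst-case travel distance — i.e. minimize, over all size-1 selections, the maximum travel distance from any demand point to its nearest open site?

Open {A}.
  Farthest demand point is N8 at travel distance 27 (to A); all others are ≤ 27.
With {C} the worst case is 27.
With {B} the worst case is 29.
No size-1 selection achieves below 27.

27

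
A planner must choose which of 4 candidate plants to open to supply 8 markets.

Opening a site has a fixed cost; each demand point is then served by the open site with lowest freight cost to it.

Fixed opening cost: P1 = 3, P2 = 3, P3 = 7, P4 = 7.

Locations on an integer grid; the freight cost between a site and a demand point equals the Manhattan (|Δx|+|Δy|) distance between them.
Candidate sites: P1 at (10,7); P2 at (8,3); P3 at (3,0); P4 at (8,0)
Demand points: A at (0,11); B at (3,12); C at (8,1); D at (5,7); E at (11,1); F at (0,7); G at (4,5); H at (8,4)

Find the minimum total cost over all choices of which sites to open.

Open {P1, P2}: assign each demand point to its cheapest open site.
  A→P1 14, B→P1 12, C→P2 2, D→P1 5, E→P2 5, F→P1 10, G→P2 6, H→P2 1
  freight cost 55, fixed 6 → total 61.
Compare {P2}: freight cost 63 + fixed 3 = 66.
Compare {P1, P2, P4}: freight cost 53 + fixed 13 = 66.
Compare {P2, P3}: freight cost 57 + fixed 10 = 67.
All other subsets cost ≥ 66. Minimum total cost: 61.

61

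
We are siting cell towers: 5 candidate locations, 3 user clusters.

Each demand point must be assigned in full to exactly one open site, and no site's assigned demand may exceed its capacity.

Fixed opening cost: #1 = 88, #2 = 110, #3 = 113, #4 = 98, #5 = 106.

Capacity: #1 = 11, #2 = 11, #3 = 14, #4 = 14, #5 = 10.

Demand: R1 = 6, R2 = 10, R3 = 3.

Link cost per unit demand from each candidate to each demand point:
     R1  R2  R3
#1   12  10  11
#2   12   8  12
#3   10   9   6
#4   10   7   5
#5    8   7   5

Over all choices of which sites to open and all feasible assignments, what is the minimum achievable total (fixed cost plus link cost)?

Open {#4, #5}; cheapest assignment that respects the capacities:
  #4 (cap 14, load 13): R2, R3 — cost 10×7 + 3×5 = 85
  #5 (cap 10, load 6): R1 — cost 6×8 = 48
  Shipping 133, fixed 204 → total 337.
  Any other capacity-feasible assignment to {#4, #5} ships for at least 133.
Compare {#1, #4}: its best feasible assignment gives total 343.
Compare {#3, #4}: its best feasible assignment gives total 356.
Every other set of open sites that can feasibly serve all demand totals ≥ 343 even under its best assignment. Minimum: 337.

337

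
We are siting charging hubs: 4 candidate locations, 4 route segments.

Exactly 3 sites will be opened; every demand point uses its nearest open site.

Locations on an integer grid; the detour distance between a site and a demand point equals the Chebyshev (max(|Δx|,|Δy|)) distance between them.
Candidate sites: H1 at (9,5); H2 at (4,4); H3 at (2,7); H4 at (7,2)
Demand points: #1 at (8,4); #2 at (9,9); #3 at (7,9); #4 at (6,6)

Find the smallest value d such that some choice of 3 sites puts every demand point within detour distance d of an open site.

Open {H1, H2, H3}.
  Farthest demand point is #2 at detour distance 4 (to H1); all others are ≤ 4.
With {H1, H2, H4} the worst case is 4.
With {H1, H3, H4} the worst case is 4.
No size-3 selection achieves below 4.

4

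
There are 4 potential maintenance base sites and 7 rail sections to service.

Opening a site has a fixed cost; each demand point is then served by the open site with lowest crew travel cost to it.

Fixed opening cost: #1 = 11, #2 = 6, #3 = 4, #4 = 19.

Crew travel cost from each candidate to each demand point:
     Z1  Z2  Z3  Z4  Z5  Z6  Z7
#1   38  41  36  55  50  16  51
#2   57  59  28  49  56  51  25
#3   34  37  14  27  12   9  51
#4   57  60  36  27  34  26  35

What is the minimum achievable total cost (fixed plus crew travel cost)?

Open {#2, #3}: assign each demand point to its cheapest open site.
  Z1→#3 34, Z2→#3 37, Z3→#3 14, Z4→#3 27, Z5→#3 12, Z6→#3 9, Z7→#2 25
  crew travel cost 158, fixed 10 → total 168.
Compare {#1, #2, #3}: crew travel cost 158 + fixed 21 = 179.
Compare {#2, #3, #4}: crew travel cost 158 + fixed 29 = 187.
Compare {#3}: crew travel cost 184 + fixed 4 = 188.
All other subsets cost ≥ 179. Minimum total cost: 168.

168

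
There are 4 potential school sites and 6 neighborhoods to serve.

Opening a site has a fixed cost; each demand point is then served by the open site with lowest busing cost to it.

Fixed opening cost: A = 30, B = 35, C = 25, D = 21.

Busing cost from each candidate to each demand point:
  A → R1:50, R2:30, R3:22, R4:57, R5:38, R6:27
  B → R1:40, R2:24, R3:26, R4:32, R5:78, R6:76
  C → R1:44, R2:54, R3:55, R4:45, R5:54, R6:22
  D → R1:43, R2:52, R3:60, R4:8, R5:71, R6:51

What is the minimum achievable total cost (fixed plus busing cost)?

219

Open {A, D}: assign each demand point to its cheapest open site.
  R1→D 43, R2→A 30, R3→A 22, R4→D 8, R5→A 38, R6→A 27
  busing cost 168, fixed 51 → total 219.
Compare {A, C, D}: busing cost 163 + fixed 76 = 239.
Compare {A, B, D}: busing cost 159 + fixed 86 = 245.
Compare {A, B}: busing cost 183 + fixed 65 = 248.
All other subsets cost ≥ 239. Minimum total cost: 219.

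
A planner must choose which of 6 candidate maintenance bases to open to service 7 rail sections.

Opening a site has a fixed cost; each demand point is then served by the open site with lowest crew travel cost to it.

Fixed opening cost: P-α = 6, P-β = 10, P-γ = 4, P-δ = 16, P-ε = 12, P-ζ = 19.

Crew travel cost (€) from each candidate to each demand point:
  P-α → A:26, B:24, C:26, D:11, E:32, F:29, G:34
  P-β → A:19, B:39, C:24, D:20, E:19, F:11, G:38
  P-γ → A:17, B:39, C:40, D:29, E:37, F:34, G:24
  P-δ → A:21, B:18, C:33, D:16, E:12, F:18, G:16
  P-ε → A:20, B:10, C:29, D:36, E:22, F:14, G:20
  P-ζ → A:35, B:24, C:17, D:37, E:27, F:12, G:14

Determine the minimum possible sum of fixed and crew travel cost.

141

Open {P-α, P-ε}: assign each demand point to its cheapest open site.
  A→P-ε 20, B→P-ε 10, C→P-α 26, D→P-α 11, E→P-ε 22, F→P-ε 14, G→P-ε 20
  crew travel cost 123, fixed 18 → total 141.
Compare {P-β, P-δ}: crew travel cost 116 + fixed 26 = 142.
Compare {P-α, P-β, P-ε}: crew travel cost 114 + fixed 28 = 142.
Compare {P-α, P-γ, P-ε}: crew travel cost 120 + fixed 22 = 142.
All other subsets cost ≥ 142. Minimum total cost: 141.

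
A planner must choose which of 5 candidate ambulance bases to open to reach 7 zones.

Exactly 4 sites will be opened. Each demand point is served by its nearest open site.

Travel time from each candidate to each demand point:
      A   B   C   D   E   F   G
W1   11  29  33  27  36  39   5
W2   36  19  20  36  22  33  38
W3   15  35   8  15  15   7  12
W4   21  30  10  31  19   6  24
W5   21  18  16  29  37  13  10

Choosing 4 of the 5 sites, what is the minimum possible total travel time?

Open {W1, W3, W4, W5}.
  A→W1 11, B→W5 18, C→W3 8, D→W3 15, E→W3 15, F→W4 6, G→W1 5  ⇒ total 78.
Compare {W1, W2, W3, W4}: total 79.
Compare {W1, W2, W3, W5}: total 79.
No size-4 selection does better; minimum is 78.

78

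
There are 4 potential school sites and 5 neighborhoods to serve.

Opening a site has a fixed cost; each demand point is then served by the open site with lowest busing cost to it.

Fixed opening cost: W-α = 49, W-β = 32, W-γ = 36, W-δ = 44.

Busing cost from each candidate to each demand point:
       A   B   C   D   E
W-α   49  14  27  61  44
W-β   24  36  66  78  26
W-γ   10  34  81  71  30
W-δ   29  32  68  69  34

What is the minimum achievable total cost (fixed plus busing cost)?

227

Open {W-α, W-γ}: assign each demand point to its cheapest open site.
  A→W-γ 10, B→W-α 14, C→W-α 27, D→W-α 61, E→W-γ 30
  busing cost 142, fixed 85 → total 227.
Compare {W-α, W-β}: busing cost 152 + fixed 81 = 233.
Compare {W-α}: busing cost 195 + fixed 49 = 244.
Compare {W-α, W-β, W-γ}: busing cost 138 + fixed 117 = 255.
All other subsets cost ≥ 233. Minimum total cost: 227.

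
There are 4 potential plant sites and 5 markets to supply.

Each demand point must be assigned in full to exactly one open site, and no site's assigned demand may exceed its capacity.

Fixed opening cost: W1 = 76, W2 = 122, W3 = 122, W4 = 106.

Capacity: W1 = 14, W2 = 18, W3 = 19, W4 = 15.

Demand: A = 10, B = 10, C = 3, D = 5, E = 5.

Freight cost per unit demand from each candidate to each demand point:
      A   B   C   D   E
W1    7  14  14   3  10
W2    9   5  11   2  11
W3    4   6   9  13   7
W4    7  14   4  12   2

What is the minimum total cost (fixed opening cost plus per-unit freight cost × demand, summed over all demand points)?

Open {W2, W4}; cheapest assignment that respects the capacities:
  W2 (cap 18, load 18): B, C, D — cost 10×5 + 3×11 + 5×2 = 93
  W4 (cap 15, load 15): A, E — cost 10×7 + 5×2 = 80
  Shipping 173, fixed 228 → total 401.
  Any other capacity-feasible assignment to {W2, W4} ships for at least 173.
Compare {W2, W3}: its best feasible assignment gives total 406.
Compare {W1, W2, W4}: its best feasible assignment gives total 456.
Every other set of open sites that can feasibly serve all demand totals ≥ 406 even under its best assignment. Minimum: 401.

401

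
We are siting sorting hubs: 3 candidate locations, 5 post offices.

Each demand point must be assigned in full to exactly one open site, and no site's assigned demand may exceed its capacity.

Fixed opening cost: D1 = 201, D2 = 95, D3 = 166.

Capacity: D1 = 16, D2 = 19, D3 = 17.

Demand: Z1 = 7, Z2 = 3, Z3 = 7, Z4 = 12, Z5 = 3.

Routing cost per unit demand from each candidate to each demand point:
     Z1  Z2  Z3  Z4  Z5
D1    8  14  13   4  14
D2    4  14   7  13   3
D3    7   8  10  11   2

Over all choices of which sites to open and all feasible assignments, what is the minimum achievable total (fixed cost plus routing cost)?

472

Open {D1, D2}; cheapest assignment that respects the capacities:
  D1 (cap 16, load 15): Z2, Z4 — cost 3×14 + 12×4 = 90
  D2 (cap 19, load 17): Z1, Z3, Z5 — cost 7×4 + 7×7 + 3×3 = 86
  Shipping 176, fixed 296 → total 472.
  Any other capacity-feasible assignment to {D1, D2} ships for at least 176.
Compare {D2, D3}: its best feasible assignment gives total 503.
Compare {D1, D3}: its best feasible assignment gives total 582.
Every other set of open sites that can feasibly serve all demand totals ≥ 503 even under its best assignment. Minimum: 472.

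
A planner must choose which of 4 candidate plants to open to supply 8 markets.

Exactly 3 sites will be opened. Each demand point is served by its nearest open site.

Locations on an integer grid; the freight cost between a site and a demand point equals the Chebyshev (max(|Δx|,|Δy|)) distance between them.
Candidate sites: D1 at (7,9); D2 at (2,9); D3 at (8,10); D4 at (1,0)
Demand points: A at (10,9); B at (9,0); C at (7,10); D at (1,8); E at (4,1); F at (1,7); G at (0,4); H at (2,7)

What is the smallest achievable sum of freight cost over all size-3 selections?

23

Open {D2, D3, D4}.
  A→D3 2, B→D4 8, C→D3 1, D→D2 1, E→D4 3, F→D2 2, G→D4 4, H→D2 2  ⇒ total 23.
Compare {D1, D2, D4}: total 24.
Compare {D1, D2, D3}: total 30.
No size-3 selection does better; minimum is 23.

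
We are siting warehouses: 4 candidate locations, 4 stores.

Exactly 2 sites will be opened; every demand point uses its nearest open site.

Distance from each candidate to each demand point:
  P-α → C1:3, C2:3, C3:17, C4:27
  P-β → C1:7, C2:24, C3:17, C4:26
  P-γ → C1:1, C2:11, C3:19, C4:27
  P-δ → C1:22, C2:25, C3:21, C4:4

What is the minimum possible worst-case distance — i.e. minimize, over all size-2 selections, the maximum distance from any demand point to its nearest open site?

Open {P-α, P-δ}.
  Farthest demand point is C3 at distance 17 (to P-α); all others are ≤ 17.
With {P-γ, P-δ} the worst case is 19.
With {P-β, P-δ} the worst case is 24.
No size-2 selection achieves below 17.

17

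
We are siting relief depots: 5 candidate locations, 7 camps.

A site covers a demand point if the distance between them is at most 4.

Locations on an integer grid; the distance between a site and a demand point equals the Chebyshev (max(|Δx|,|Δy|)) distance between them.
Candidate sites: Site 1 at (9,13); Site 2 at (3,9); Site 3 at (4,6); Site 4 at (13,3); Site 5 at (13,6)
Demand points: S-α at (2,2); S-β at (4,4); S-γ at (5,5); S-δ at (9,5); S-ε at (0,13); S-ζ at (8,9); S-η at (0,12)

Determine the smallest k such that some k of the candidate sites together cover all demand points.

Coverage sets (demand points within 4 of each site):
  Site 1: {S-ζ}
  Site 2: {S-γ, S-ε, S-η}
  Site 3: {S-α, S-β, S-γ, S-ζ}
  Site 4: {S-δ}
  Site 5: {S-δ}
No 2 sites suffice: every size-2 union leaves at least one demand point uncovered.
But {Site 2, Site 3, Site 4} covers everything, so the minimum is 3.

3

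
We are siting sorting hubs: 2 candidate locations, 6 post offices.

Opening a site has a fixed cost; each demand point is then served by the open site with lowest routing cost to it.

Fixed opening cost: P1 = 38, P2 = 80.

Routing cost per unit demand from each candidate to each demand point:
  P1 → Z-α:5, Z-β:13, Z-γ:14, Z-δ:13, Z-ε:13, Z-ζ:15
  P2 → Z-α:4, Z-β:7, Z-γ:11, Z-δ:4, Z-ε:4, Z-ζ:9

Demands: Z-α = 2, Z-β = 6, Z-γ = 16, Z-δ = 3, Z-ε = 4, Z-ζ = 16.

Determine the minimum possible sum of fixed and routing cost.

Open {P2}: assign each demand point to its cheapest open site.
  Z-α→P2 2×4=8, Z-β→P2 6×7=42, Z-γ→P2 16×11=176, Z-δ→P2 3×4=12, Z-ε→P2 4×4=16, Z-ζ→P2 16×9=144
  routing cost 398, fixed 80 → total 478.
Compare {P1, P2}: routing cost 398 + fixed 118 = 516.
Compare {P1}: routing cost 643 + fixed 38 = 681.

478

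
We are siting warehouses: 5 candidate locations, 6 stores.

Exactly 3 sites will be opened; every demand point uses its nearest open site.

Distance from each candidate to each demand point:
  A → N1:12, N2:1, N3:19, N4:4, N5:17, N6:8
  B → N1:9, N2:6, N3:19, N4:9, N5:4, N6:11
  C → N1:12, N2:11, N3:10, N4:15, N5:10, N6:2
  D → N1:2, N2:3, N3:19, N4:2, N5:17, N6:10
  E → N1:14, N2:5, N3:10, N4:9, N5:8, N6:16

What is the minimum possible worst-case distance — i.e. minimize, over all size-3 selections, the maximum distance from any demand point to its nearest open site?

10

Open {A, B, C}.
  Farthest demand point is N3 at distance 10 (to C); all others are ≤ 10.
With {A, B, E} the worst case is 10.
With {A, C, D} the worst case is 10.
No size-3 selection achieves below 10.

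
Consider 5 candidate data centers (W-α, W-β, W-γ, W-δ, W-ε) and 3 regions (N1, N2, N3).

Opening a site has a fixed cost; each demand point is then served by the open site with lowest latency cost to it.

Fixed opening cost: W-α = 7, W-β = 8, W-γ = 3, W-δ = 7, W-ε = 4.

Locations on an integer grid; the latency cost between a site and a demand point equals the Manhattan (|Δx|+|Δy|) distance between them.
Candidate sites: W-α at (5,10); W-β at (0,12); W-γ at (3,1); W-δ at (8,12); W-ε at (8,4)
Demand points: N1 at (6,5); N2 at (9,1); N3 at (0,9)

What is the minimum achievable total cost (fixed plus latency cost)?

22

Open {W-β, W-ε}: assign each demand point to its cheapest open site.
  N1→W-ε 3, N2→W-ε 4, N3→W-β 3
  latency cost 10, fixed 12 → total 22.
Compare {W-ε}: latency cost 20 + fixed 4 = 24.
Compare {W-α, W-ε}: latency cost 13 + fixed 11 = 24.
Compare {W-γ, W-ε}: latency cost 18 + fixed 7 = 25.
All other subsets cost ≥ 24. Minimum total cost: 22.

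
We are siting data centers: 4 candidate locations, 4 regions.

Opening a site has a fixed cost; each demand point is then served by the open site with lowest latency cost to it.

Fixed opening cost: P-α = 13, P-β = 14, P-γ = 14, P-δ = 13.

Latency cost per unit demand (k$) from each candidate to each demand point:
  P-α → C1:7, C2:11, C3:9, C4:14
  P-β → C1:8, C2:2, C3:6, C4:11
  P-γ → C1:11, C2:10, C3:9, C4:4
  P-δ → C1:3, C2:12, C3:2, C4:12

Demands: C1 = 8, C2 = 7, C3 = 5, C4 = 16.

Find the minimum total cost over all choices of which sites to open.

153

Open {P-β, P-γ, P-δ}: assign each demand point to its cheapest open site.
  C1→P-δ 8×3=24, C2→P-β 7×2=14, C3→P-δ 5×2=10, C4→P-γ 16×4=64
  latency cost 112, fixed 41 → total 153.
Compare {P-α, P-β, P-γ, P-δ}: latency cost 112 + fixed 54 = 166.
Compare {P-γ, P-δ}: latency cost 168 + fixed 27 = 195.
Compare {P-β, P-γ}: latency cost 172 + fixed 28 = 200.
All other subsets cost ≥ 166. Minimum total cost: 153.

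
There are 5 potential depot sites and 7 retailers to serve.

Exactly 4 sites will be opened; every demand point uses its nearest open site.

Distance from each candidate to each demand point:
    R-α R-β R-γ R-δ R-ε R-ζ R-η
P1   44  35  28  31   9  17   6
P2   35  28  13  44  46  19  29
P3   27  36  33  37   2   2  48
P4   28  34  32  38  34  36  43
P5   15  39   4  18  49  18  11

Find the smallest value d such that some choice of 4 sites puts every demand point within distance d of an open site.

Open {P1, P2, P3, P5}.
  Farthest demand point is R-β at distance 28 (to P2); all others are ≤ 28.
With {P1, P2, P4, P5} the worst case is 28.
With {P2, P3, P4, P5} the worst case is 28.
No size-4 selection achieves below 28.

28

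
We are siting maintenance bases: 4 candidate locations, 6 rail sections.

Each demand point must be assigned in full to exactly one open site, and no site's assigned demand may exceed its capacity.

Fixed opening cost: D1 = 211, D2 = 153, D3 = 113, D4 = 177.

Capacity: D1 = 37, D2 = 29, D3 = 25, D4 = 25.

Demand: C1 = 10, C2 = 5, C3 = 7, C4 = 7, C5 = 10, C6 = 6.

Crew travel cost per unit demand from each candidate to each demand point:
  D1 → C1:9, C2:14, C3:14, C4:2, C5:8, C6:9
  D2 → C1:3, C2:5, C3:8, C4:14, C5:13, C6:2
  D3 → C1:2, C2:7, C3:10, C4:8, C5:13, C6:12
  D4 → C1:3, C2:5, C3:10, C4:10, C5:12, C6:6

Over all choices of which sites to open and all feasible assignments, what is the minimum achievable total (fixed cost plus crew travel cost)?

565

Open {D2, D3}; cheapest assignment that respects the capacities:
  D2 (cap 29, load 28): C2, C3, C5, C6 — cost 5×5 + 7×8 + 10×13 + 6×2 = 223
  D3 (cap 25, load 17): C1, C4 — cost 10×2 + 7×8 = 76
  Shipping 299, fixed 266 → total 565.
  Any other capacity-feasible assignment to {D2, D3} ships for at least 299.
Compare {D1, D2}: its best feasible assignment gives total 581.
Compare {D1, D3}: its best feasible assignment gives total 597.
Every other set of open sites that can feasibly serve all demand totals ≥ 581 even under its best assignment. Minimum: 565.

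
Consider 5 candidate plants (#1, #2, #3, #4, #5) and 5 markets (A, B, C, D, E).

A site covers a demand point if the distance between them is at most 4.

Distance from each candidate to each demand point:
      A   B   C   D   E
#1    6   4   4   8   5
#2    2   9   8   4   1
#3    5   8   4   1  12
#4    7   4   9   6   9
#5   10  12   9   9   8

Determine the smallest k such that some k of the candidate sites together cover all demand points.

Coverage sets (demand points within 4 of each site):
  #1: {B, C}
  #2: {A, D, E}
  #3: {C, D}
  #4: {B}
  #5: {}
No single site covers all 5 demand points.
But {#1, #2} covers everything, so the minimum is 2.

2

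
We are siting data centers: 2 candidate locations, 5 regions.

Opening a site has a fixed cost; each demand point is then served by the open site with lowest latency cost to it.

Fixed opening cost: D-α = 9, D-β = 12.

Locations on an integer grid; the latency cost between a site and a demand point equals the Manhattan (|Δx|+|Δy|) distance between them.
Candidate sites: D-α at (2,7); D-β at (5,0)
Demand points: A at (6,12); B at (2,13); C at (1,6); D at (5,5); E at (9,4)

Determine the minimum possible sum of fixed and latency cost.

41

Open {D-α}: assign each demand point to its cheapest open site.
  A→D-α 9, B→D-α 6, C→D-α 2, D→D-α 5, E→D-α 10
  latency cost 32, fixed 9 → total 41.
Compare {D-α, D-β}: latency cost 30 + fixed 21 = 51.
Compare {D-β}: latency cost 52 + fixed 12 = 64.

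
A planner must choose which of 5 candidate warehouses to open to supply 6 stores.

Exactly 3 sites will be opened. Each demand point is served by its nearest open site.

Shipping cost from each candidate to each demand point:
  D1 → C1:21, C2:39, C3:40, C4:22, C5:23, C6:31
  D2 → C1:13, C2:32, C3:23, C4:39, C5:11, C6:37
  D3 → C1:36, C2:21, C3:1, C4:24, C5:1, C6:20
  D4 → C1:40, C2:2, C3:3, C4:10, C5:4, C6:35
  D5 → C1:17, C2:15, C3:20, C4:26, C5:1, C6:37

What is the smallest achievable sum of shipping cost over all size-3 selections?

Open {D2, D3, D4}.
  C1→D2 13, C2→D4 2, C3→D3 1, C4→D4 10, C5→D3 1, C6→D3 20  ⇒ total 47.
Compare {D3, D4, D5}: total 51.
Compare {D1, D3, D4}: total 55.
No size-3 selection does better; minimum is 47.

47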